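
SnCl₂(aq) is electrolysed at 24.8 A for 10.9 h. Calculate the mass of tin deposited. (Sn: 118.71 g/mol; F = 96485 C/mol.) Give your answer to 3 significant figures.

Q = It = 24.8 × 39240 = 9.732×10^5 C
n(e⁻) = Q/F = 9.732×10^5/96485 = 10.09 mol
Sn²⁺ + 2e⁻ → Sn, so n(Sn) = 10.09 / 2 = 5.045 mol
m = 5.045 × 118.71 = 599 g

599 g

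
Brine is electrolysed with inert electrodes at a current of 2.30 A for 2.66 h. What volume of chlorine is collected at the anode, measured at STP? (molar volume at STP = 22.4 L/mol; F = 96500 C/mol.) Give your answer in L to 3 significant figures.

Q = It = 2.30 × 9576 = 22020 C
n(e⁻) = 22020 / 96500 = 0.2282 mol
2Cl⁻ → Cl₂ + 2e⁻, so n(Cl₂) = 0.2282 / 2 = 0.1141 mol
V = 0.1141 × 22.4 = 2.556 L

2.56 L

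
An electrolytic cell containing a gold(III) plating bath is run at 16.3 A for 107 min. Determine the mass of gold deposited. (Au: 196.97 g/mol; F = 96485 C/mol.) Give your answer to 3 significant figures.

Q = It = 16.3 × 6420 = 1.046×10^5 C
n(e⁻) = Q/F = 1.046×10^5/96485 = 1.084 mol
Au³⁺ + 3e⁻ → Au, so n(Au) = 1.084 / 3 = 0.3613 mol
m = 0.3613 × 196.97 = 71.2 g

71.2 g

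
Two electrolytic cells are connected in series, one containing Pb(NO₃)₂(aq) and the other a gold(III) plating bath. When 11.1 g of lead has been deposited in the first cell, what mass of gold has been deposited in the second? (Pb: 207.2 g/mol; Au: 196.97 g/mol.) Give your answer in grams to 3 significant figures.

7.03 g

n(Pb) = 11.1 / 207.2 = 0.05357 mol
Pb²⁺ + 2e⁻ → Pb, so n(e⁻) = 2 × 0.05357 = 0.1071 mol
In series, the same 0.1071 mol of electrons flows through the second cell.
Au³⁺ + 3e⁻ → Au, so n(Au) = 0.1071 / 3 = 0.03570 mol
m(Au) = 0.03570 × 196.97 = 7.03 g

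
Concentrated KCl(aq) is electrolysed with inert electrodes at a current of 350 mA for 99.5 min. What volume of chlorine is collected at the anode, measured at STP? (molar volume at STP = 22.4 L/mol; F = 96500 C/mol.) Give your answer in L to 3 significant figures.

0.243 L

Q = It = 0.350 × 5970 = 2090 C
Moles of electrons = 2090 / 96500 = 0.02166 mol
2Cl⁻ → Cl₂ + 2e⁻, so n(Cl₂) = 0.02166 / 2 = 0.01083 mol
V = 0.01083 × 22.4 = 0.2426 L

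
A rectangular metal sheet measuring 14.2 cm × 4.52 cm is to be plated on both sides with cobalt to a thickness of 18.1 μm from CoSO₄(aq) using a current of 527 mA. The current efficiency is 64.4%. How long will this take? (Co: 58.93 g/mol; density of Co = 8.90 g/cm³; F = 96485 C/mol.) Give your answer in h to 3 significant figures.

Plated area = 2 × 14.2 × 4.52 = 128.4 cm²
Volume = 128.4 × 18.1×10⁻⁴ cm = 0.2324 cm³
m(Co) = 0.2324 × 8.90 = 2.068 g
n(Co) = 2.068 / 58.93 = 0.03509 mol; n(e⁻) = 2 × 0.03509 = 0.07018 mol
Q = 0.07018 × 96485 / 0.644 = 10510 C
t = 10510 / 0.527 = 19940 s = 5.54 h

5.54 h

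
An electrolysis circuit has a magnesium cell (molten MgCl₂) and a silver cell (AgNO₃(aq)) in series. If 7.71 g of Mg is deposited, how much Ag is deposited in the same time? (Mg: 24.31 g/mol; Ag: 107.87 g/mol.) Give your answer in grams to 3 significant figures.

68.4 g

n(Mg) = 7.71 / 24.31 = 0.3172 mol
Mg²⁺ + 2e⁻ → Mg, so n(e⁻) = 2 × 0.3172 = 0.6344 mol
Since the cells are in series, n(e⁻) in the Ag cell is also 0.6344 mol.
Ag⁺ + e⁻ → Ag, so n(Ag) = 0.6344 mol
m(Ag) = 0.6344 × 107.87 = 68.4 g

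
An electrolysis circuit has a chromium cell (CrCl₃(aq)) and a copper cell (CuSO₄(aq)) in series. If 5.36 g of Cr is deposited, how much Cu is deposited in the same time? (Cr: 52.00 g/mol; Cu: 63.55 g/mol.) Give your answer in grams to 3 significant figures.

n(Cr) = 5.36 / 52.00 = 0.1031 mol
Cr³⁺ + 3e⁻ → Cr, so n(e⁻) = 3 × 0.1031 = 0.3093 mol
Same current for the same time ⇒ same n(e⁻) = 0.3093 mol in both cells.
Cu²⁺ + 2e⁻ → Cu, so n(Cu) = 0.3093 / 2 = 0.1547 mol
m(Cu) = 0.1547 × 63.55 = 9.83 g

9.83 g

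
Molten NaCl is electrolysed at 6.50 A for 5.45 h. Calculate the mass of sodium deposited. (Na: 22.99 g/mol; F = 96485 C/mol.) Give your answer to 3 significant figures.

Q = It = 6.50 × 19620 = 1.275×10^5 C
Moles of electrons = 1.275×10^5 / 96485 = 1.321 mol
Na⁺ + e⁻ → Na, so n(Na) = 1.321 mol
m = 1.321 × 22.99 = 30.4 g

30.4 g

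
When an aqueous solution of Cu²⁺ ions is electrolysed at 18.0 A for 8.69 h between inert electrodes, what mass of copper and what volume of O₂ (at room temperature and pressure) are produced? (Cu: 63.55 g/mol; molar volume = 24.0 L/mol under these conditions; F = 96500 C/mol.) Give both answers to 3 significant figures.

185 g Cu; 35.0 L O₂

Q = 18.0 × 31284 = 5.631×10^5 C; n(e⁻) = 5.631×10^5 / 96500 = 5.835 mol
Cathode: Cu²⁺ + 2e⁻ → Cu → n(Cu) = 5.835/2 = 2.918 mol → 185 g
Anode: 2H₂O → O₂ + 4H⁺ + 4e⁻ → n(O₂) = 5.835/4 = 1.459 mol → 35.0 L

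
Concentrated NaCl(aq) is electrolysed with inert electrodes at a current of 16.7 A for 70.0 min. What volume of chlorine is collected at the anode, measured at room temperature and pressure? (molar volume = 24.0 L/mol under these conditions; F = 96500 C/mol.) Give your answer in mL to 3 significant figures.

Q = It = 16.7 × 4200 = 70140 C
n(e⁻) = 70140 / 96500 = 0.7268 mol
2Cl⁻ → Cl₂ + 2e⁻, so n(Cl₂) = 0.7268 / 2 = 0.3634 mol
V = 0.3634 × 24.0 = 8.722 L
= 8720 mL

8720 mL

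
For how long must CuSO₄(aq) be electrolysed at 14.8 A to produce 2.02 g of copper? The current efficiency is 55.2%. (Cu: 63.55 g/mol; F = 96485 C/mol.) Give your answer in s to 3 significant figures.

n(Cu) = 2.02 / 63.55 = 0.03179 mol
Cu²⁺ + 2e⁻ → Cu, so n(e⁻) = 2 × 0.03179 = 0.06358 mol
Q = 0.06358 × 96485 / 0.552 = 11110 C
t = Q / I = 11110 / 14.8 = 750.7 s

751 s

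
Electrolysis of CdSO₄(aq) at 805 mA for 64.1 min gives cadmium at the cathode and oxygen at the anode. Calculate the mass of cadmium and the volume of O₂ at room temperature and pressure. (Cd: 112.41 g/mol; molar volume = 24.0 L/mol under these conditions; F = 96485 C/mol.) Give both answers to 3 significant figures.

1.80 g Cd; 0.193 L O₂

Q = 0.805 × 3846 = 3096 C; n(e⁻) = 3096 / 96485 = 0.03209 mol
Cathode: Cd²⁺ + 2e⁻ → Cd → n(Cd) = 0.03209/2 = 0.01605 mol → 1.80 g
Anode: 2H₂O → O₂ + 4H⁺ + 4e⁻ → n(O₂) = 0.03209/4 = 0.008023 mol → 0.193 L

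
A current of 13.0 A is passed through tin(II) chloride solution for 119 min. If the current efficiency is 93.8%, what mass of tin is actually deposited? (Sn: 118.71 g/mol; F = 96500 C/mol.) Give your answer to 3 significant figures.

Q = 13.0 × 7140 = 92820 C
n(e⁻) = 92820 / 96500 = 0.9619 mol
Sn²⁺ + 2e⁻ → Sn, so theoretical m(Sn) = 0.4810 × 118.71 = 57.10 g
Actual mass = 93.8% × 57.10 = 53.6 g

53.6 g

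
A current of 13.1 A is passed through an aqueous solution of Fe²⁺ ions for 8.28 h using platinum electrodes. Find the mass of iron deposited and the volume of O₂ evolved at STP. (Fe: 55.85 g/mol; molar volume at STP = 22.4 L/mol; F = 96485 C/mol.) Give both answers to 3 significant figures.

113 g Fe; 22.7 L O₂

Q = 13.1 × 29808 = 3.905×10^5 C; n(e⁻) = 3.905×10^5 / 96485 = 4.047 mol
Cathode: Fe²⁺ + 2e⁻ → Fe → n(Fe) = 4.047/2 = 2.024 mol → 113 g
Anode: 2H₂O → O₂ + 4H⁺ + 4e⁻ → n(O₂) = 4.047/4 = 1.012 mol → 22.7 L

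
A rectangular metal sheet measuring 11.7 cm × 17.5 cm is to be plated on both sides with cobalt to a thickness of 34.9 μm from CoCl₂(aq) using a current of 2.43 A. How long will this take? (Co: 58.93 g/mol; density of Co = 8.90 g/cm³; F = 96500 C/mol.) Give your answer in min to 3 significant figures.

286 min

Plated area = 2 × 11.7 × 17.5 = 409.5 cm²
Volume = 409.5 × 34.9×10⁻⁴ cm = 1.429 cm³
m(Co) = 1.429 × 8.90 = 12.72 g
n(Co) = 12.72 / 58.93 = 0.2158 mol; n(e⁻) = 2 × 0.2158 = 0.4316 mol
Q = 0.4316 × 96500 = 41650 C
t = 41650 / 2.43 = 17140 s = 286 min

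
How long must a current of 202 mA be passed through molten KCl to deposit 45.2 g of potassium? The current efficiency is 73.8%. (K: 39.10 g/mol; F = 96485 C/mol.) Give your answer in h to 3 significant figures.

n(K) = 45.2 / 39.10 = 1.156 mol
K⁺ + e⁻ → K, so n(e⁻) = 1.156 mol
Q = 1.156 × 96485 / 0.738 = 1.511×10^5 C
t = Q / I = 1.511×10^5 / 0.202 = 7.480×10^5 s = 208 h

208 h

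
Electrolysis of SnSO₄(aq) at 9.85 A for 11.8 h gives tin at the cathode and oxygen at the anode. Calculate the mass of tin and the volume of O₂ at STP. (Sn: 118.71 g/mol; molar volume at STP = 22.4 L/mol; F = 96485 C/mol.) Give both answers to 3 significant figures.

Q = 9.85 × 42480 = 4.184×10^5 C; n(e⁻) = 4.184×10^5 / 96485 = 4.336 mol
Cathode: Sn²⁺ + 2e⁻ → Sn → n(Sn) = 4.336/2 = 2.168 mol → 257 g
Anode: 2H₂O → O₂ + 4H⁺ + 4e⁻ → n(O₂) = 4.336/4 = 1.084 mol → 24.3 L

257 g Sn; 24.3 L O₂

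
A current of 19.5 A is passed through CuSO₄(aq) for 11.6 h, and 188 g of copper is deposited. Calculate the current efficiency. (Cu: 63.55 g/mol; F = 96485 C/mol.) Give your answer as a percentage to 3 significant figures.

Q = 19.5 × 41760 = 8.143×10^5 C
n(e⁻) = 8.143×10^5 / 96485 = 8.440 mol
Cu²⁺ + 2e⁻ → Cu, so theoretical n(Cu) = 4.220 mol → 268.2 g
Efficiency = 188 / 268.2 = 0.7010 = 70.1%

70.1%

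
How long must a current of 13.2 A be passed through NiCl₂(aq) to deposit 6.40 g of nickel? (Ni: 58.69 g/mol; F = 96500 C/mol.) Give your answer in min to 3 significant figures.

n(Ni) = 6.40 / 58.69 = 0.1090 mol
Ni²⁺ + 2e⁻ → Ni, so n(e⁻) = 2 × 0.1090 = 0.2180 mol
Q = 0.2180 × 96500 = 21040 C
t = Q / I = 21040 / 13.2 = 1594 s = 26.6 min

26.6 min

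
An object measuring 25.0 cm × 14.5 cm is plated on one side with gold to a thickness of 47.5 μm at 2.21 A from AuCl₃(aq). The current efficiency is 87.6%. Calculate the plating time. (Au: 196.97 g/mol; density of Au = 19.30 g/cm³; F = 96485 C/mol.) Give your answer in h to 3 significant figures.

7.01 h

Plated area = 25.0 × 14.5 = 362.5 cm²
Volume = 362.5 × 47.5×10⁻⁴ cm = 1.722 cm³
m(Au) = 1.722 × 19.30 = 33.23 g
n(Au) = 33.23 / 196.97 = 0.1687 mol; n(e⁻) = 3 × 0.1687 = 0.5061 mol
Q = 0.5061 × 96485 / 0.876 = 55740 C
t = 55740 / 2.21 = 25220 s = 7.01 h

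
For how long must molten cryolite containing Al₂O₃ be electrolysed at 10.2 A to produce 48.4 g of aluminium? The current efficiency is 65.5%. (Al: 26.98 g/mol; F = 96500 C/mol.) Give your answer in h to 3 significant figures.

n(Al) = 48.4 / 26.98 = 1.794 mol
Al³⁺ + 3e⁻ → Al, so n(e⁻) = 3 × 1.794 = 5.382 mol
Q = 5.382 × 96500 / 0.655 = 7.929×10^5 C
t = Q / I = 7.929×10^5 / 10.2 = 77740 s = 21.6 h

21.6 h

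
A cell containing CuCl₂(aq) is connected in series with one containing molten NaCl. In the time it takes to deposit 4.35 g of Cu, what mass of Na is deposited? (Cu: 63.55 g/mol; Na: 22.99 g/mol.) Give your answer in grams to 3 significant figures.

3.15 g

n(Cu) = 4.35 / 63.55 = 0.06845 mol
Cu²⁺ + 2e⁻ → Cu, so n(e⁻) = 2 × 0.06845 = 0.1369 mol
Since the cells are in series, n(e⁻) in the Na cell is also 0.1369 mol.
Na⁺ + e⁻ → Na, so n(Na) = 0.1369 mol
m(Na) = 0.1369 × 22.99 = 3.15 g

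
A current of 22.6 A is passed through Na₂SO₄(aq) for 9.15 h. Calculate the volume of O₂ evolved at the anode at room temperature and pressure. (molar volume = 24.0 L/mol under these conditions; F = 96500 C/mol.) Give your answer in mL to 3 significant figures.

46300 mL

Q = It = 22.6 × 32940 = 7.444×10^5 C
n(e⁻) = 7.444×10^5 / 96500 = 7.714 mol
2H₂O → O₂ + 4H⁺ + 4e⁻, so n(O₂) = 7.714 / 4 = 1.929 mol
V = 1.929 × 24.0 = 46.30 L
= 46300 mL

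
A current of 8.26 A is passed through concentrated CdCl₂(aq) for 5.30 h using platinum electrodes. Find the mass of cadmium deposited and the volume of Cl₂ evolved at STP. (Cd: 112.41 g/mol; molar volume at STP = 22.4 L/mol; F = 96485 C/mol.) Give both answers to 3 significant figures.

Q = 8.26 × 19080 = 1.576×10^5 C; n(e⁻) = 1.576×10^5 / 96485 = 1.633 mol
Cathode: Cd²⁺ + 2e⁻ → Cd → n(Cd) = 1.633/2 = 0.8165 mol → 91.8 g
Anode: 2Cl⁻ → Cl₂ + 2e⁻ → n(Cl₂) = 1.633/2 = 0.8165 mol → 18.3 L

91.8 g Cd; 18.3 L Cl₂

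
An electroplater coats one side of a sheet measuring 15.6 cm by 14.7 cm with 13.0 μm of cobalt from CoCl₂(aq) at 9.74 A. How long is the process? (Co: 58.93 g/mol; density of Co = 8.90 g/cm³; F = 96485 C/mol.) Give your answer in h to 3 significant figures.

Plated area = 15.6 × 14.7 = 229.3 cm²
Volume = 229.3 × 13.0×10⁻⁴ cm = 0.2981 cm³
m(Co) = 0.2981 × 8.90 = 2.653 g
n(Co) = 2.653 / 58.93 = 0.04502 mol; n(e⁻) = 2 × 0.04502 = 0.09004 mol
Q = 0.09004 × 96485 = 8688 C
t = 8688 / 9.74 = 892.0 s = 0.248 h

0.248 h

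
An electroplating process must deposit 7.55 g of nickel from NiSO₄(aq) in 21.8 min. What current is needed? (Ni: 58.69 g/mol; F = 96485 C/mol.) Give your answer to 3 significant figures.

n(Ni) = 7.55 / 58.69 = 0.1286 mol
Ni²⁺ + 2e⁻ → Ni, so n(e⁻) = 2 × 0.1286 = 0.2572 mol
Q = 0.2572 × 96485 = 24820 C
I = Q / t = 24820 / 1308 s = 19.0 A

19.0 A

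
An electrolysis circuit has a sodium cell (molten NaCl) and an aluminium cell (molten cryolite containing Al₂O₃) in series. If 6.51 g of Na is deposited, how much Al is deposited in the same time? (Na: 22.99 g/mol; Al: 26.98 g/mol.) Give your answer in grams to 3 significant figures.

n(Na) = 6.51 / 22.99 = 0.2832 mol
Na⁺ + e⁻ → Na, so n(e⁻) = 0.2832 mol
Since the cells are in series, n(e⁻) in the Al cell is also 0.2832 mol.
Al³⁺ + 3e⁻ → Al, so n(Al) = 0.2832 / 3 = 0.09440 mol
m(Al) = 0.09440 × 26.98 = 2.55 g

2.55 g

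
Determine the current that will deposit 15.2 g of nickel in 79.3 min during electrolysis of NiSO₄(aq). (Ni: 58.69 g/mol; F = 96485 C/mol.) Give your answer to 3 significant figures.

10.5 A

n(Ni) = 15.2 / 58.69 = 0.2590 mol
Ni²⁺ + 2e⁻ → Ni, so n(e⁻) = 2 × 0.2590 = 0.5180 mol
Q = 0.5180 × 96485 = 49980 C
I = Q / t = 49980 / 4758 s = 10.5 A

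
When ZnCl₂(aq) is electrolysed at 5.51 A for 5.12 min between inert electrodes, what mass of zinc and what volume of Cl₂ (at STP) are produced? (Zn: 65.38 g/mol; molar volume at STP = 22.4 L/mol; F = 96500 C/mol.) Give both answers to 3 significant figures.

Q = 5.51 × 307.2 = 1693 C; n(e⁻) = 1693 / 96500 = 0.01754 mol
Cathode: Zn²⁺ + 2e⁻ → Zn → n(Zn) = 0.01754/2 = 0.008770 mol → 0.573 g
Anode: 2Cl⁻ → Cl₂ + 2e⁻ → n(Cl₂) = 0.01754/2 = 0.008770 mol → 0.196 L

0.573 g Zn; 0.196 L Cl₂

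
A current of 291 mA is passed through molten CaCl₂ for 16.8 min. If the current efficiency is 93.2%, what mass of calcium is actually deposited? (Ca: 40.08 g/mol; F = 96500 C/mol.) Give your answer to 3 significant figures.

0.0568 g

Q = 0.291 × 1008 = 293.3 C
n(e⁻) = 293.3 / 96500 = 0.003039 mol
Ca²⁺ + 2e⁻ → Ca, so theoretical m(Ca) = 0.001520 × 40.08 = 0.06092 g
Actual mass = 93.2% × 0.06092 = 0.0568 g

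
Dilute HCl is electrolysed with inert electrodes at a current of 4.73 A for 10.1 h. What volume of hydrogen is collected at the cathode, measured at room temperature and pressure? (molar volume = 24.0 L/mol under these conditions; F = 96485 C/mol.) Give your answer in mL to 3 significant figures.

Q = 4.73 A × 36360 s = 1.720×10^5 C
Moles of electrons = 1.720×10^5 / 96485 = 1.783 mol
2H⁺ + 2e⁻ → H₂, so n(H₂) = 1.783 / 2 = 0.8915 mol
V = 0.8915 × 24.0 = 21.40 L
= 21400 mL

21400 mL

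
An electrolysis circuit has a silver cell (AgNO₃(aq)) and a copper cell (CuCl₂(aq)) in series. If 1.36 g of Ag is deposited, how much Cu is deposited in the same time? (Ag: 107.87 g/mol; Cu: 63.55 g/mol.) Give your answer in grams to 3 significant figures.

0.401 g

n(Ag) = 1.36 / 107.87 = 0.01261 mol
Ag⁺ + e⁻ → Ag, so n(e⁻) = 0.01261 mol
Since the cells are in series, n(e⁻) in the Cu cell is also 0.01261 mol.
Cu²⁺ + 2e⁻ → Cu, so n(Cu) = 0.01261 / 2 = 0.006305 mol
m(Cu) = 0.006305 × 63.55 = 0.401 g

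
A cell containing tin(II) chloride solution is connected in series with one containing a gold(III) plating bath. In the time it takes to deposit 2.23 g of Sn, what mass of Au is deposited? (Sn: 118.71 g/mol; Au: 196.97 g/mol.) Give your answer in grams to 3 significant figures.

2.47 g

n(Sn) = 2.23 / 118.71 = 0.01879 mol
Sn²⁺ + 2e⁻ → Sn, so n(e⁻) = 2 × 0.01879 = 0.03758 mol
Since the cells are in series, n(e⁻) in the Au cell is also 0.03758 mol.
Au³⁺ + 3e⁻ → Au, so n(Au) = 0.03758 / 3 = 0.01253 mol
m(Au) = 0.01253 × 196.97 = 2.47 g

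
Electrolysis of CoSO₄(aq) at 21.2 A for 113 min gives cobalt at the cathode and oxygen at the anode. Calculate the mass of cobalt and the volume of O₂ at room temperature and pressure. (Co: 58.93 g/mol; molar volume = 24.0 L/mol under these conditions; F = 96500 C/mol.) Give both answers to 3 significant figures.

Q = 21.2 × 6780 = 1.437×10^5 C; n(e⁻) = 1.437×10^5 / 96500 = 1.489 mol
Cathode: Co²⁺ + 2e⁻ → Co → n(Co) = 1.489/2 = 0.7445 mol → 43.9 g
Anode: 2H₂O → O₂ + 4H⁺ + 4e⁻ → n(O₂) = 1.489/4 = 0.3723 mol → 8.94 L

43.9 g Co; 8.94 L O₂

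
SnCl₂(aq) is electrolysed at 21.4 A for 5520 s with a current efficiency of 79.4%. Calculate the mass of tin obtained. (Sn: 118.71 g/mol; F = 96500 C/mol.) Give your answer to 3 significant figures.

57.7 g

Q = 21.4 × 5520 = 1.181×10^5 C
n(e⁻) = 1.181×10^5 / 96500 = 1.224 mol
Sn²⁺ + 2e⁻ → Sn, so theoretical m(Sn) = 0.6120 × 118.71 = 72.65 g
Actual mass = 79.4% × 72.65 = 57.7 g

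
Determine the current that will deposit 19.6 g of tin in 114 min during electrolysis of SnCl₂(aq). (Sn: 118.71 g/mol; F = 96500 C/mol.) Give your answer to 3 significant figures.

4.66 A

n(Sn) = 19.6 / 118.71 = 0.1651 mol
Sn²⁺ + 2e⁻ → Sn, so n(e⁻) = 2 × 0.1651 = 0.3302 mol
Q = 0.3302 × 96500 = 31860 C
I = Q / t = 31860 / 6840 s = 4.66 A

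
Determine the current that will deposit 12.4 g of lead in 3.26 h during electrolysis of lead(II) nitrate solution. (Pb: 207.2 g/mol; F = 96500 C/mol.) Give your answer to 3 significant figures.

n(Pb) = 12.4 / 207.2 = 0.05985 mol
Pb²⁺ + 2e⁻ → Pb, so n(e⁻) = 2 × 0.05985 = 0.1197 mol
Q = 0.1197 × 96500 = 11550 C
I = Q / t = 11550 / 11736 s = 0.984 A

0.984 A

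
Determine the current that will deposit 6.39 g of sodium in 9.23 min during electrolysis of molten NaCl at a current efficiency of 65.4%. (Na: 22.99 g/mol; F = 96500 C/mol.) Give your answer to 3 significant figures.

n(Na) = 6.39 / 22.99 = 0.2779 mol
Na⁺ + e⁻ → Na, so n(e⁻) = 0.2779 mol
Q = 0.2779 × 96500 / 0.654 = 41010 C
I = Q / t = 41010 / 553.8 s = 74.1 A

74.1 A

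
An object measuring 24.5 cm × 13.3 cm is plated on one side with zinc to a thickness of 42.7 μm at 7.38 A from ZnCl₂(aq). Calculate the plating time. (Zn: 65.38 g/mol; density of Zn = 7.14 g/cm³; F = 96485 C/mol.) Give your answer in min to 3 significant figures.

Plated area = 24.5 × 13.3 = 325.9 cm²
Volume = 325.9 × 42.7×10⁻⁴ cm = 1.392 cm³
m(Zn) = 1.392 × 7.14 = 9.939 g
n(Zn) = 9.939 / 65.38 = 0.1520 mol; n(e⁻) = 2 × 0.1520 = 0.3040 mol
Q = 0.3040 × 96485 = 29330 C
t = 29330 / 7.38 = 3974 s = 66.2 min

66.2 min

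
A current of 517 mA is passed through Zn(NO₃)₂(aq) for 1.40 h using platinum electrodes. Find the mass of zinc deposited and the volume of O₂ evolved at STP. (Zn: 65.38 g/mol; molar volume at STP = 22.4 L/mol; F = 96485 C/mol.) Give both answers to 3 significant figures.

Q = 0.517 × 5040 = 2606 C; n(e⁻) = 2606 / 96485 = 0.02701 mol
Cathode: Zn²⁺ + 2e⁻ → Zn → n(Zn) = 0.02701/2 = 0.01351 mol → 0.883 g
Anode: 2H₂O → O₂ + 4H⁺ + 4e⁻ → n(O₂) = 0.02701/4 = 0.006753 mol → 0.151 L

0.883 g Zn; 0.151 L O₂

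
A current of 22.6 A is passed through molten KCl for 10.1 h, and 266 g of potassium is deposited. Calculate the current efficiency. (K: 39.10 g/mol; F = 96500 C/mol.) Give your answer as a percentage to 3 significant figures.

Q = 22.6 × 36360 = 8.217×10^5 C
n(e⁻) = 8.217×10^5 / 96500 = 8.515 mol
K⁺ + e⁻ → K, so theoretical n(K) = 8.515 mol → 332.9 g
Efficiency = 266 / 332.9 = 0.7990 = 79.9%

79.9%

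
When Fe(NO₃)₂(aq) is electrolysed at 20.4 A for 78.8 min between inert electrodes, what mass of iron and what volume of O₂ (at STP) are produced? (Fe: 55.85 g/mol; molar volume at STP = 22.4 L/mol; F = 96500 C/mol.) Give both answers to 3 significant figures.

27.9 g Fe; 5.60 L O₂

Q = 20.4 × 4728 = 96450 C; n(e⁻) = 96450 / 96500 = 0.9995 mol
Cathode: Fe²⁺ + 2e⁻ → Fe → n(Fe) = 0.9995/2 = 0.4998 mol → 27.9 g
Anode: 2H₂O → O₂ + 4H⁺ + 4e⁻ → n(O₂) = 0.9995/4 = 0.2499 mol → 5.60 L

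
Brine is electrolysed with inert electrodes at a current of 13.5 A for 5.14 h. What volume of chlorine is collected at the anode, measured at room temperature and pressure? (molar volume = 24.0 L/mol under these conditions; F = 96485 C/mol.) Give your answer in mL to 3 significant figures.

Q = 13.5 A × 18504 s = 2.498×10^5 C
Moles of electrons = 2.498×10^5 / 96485 = 2.589 mol
2Cl⁻ → Cl₂ + 2e⁻, so n(Cl₂) = 2.589 / 2 = 1.295 mol
V = 1.295 × 24.0 = 31.08 L
= 31100 mL

31100 mL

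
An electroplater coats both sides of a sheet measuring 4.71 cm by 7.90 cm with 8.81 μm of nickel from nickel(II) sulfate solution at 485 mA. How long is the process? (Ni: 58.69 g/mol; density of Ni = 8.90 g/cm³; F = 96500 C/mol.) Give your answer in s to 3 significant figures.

3960 s

Plated area = 2 × 4.71 × 7.90 = 74.42 cm²
Volume = 74.42 × 8.81×10⁻⁴ cm = 0.06556 cm³
m(Ni) = 0.06556 × 8.90 = 0.5835 g
n(Ni) = 0.5835 / 58.69 = 0.009942 mol; n(e⁻) = 2 × 0.009942 = 0.01988 mol
Q = 0.01988 × 96500 = 1918 C
t = 1918 / 0.485 = 3955 s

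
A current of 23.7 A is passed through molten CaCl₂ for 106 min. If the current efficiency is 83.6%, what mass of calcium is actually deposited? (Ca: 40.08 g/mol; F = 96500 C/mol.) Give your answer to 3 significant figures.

Q = 23.7 × 6360 = 1.507×10^5 C
n(e⁻) = 1.507×10^5 / 96500 = 1.562 mol
Ca²⁺ + 2e⁻ → Ca, so theoretical m(Ca) = 0.7810 × 40.08 = 31.30 g
Actual mass = 83.6% × 31.30 = 26.2 g

26.2 g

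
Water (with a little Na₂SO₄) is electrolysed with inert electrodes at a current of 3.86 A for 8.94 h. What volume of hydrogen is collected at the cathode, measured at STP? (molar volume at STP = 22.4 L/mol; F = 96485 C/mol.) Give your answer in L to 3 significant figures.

14.4 L

Q = 3.86 A × 32184 s = 1.242×10^5 C
n(e⁻) = Q/F = 1.242×10^5/96485 = 1.287 mol
2H⁺ + 2e⁻ → H₂, so n(H₂) = 1.287 / 2 = 0.6435 mol
V = 0.6435 × 22.4 = 14.41 L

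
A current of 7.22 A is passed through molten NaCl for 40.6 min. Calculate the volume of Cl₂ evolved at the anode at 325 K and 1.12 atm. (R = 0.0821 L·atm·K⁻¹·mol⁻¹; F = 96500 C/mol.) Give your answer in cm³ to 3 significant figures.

2170 cm³

Charge passed = 7.22 × 2436 = 17590 C
n(e⁻) = 17590 / 96500 = 0.1823 mol
2Cl⁻ → Cl₂ + 2e⁻, so n(Cl₂) = 0.1823 / 2 = 0.09115 mol
V = nRT/P = 0.09115 × 0.0821 × 325 / 1.12 = 2.172 L
= 2170 cm³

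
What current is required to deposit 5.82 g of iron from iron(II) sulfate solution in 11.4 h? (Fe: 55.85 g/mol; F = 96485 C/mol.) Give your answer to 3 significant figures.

n(Fe) = 5.82 / 55.85 = 0.1042 mol
Fe²⁺ + 2e⁻ → Fe, so n(e⁻) = 2 × 0.1042 = 0.2084 mol
Q = 0.2084 × 96485 = 20110 C
I = Q / t = 20110 / 41040 s = 0.490 A

0.490 A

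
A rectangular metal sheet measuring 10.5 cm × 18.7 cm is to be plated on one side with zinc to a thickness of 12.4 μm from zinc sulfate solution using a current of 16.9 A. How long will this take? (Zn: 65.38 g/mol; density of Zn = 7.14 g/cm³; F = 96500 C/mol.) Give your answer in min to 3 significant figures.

Plated area = 10.5 × 18.7 = 196.4 cm²
Volume = 196.4 × 12.4×10⁻⁴ cm = 0.2435 cm³
m(Zn) = 0.2435 × 7.14 = 1.739 g
n(Zn) = 1.739 / 65.38 = 0.02660 mol; n(e⁻) = 2 × 0.02660 = 0.05320 mol
Q = 0.05320 × 96500 = 5134 C
t = 5134 / 16.9 = 303.8 s = 5.06 min

5.06 min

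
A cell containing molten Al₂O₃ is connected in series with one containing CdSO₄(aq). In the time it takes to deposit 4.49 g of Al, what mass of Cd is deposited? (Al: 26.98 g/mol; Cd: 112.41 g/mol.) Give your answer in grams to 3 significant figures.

28.1 g

n(Al) = 4.49 / 26.98 = 0.1664 mol
Al³⁺ + 3e⁻ → Al, so n(e⁻) = 3 × 0.1664 = 0.4992 mol
Same current for the same time ⇒ same n(e⁻) = 0.4992 mol in both cells.
Cd²⁺ + 2e⁻ → Cd, so n(Cd) = 0.4992 / 2 = 0.2496 mol
m(Cd) = 0.2496 × 112.41 = 28.1 g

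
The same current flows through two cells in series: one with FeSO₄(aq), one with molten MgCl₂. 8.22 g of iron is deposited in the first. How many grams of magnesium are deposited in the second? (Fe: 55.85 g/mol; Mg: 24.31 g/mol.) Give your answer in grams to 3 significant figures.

n(Fe) = 8.22 / 55.85 = 0.1472 mol
Fe²⁺ + 2e⁻ → Fe, so n(e⁻) = 2 × 0.1472 = 0.2944 mol
Same current for the same time ⇒ same n(e⁻) = 0.2944 mol in both cells.
Mg²⁺ + 2e⁻ → Mg, so n(Mg) = 0.2944 / 2 = 0.1472 mol
m(Mg) = 0.1472 × 24.31 = 3.58 g

3.58 g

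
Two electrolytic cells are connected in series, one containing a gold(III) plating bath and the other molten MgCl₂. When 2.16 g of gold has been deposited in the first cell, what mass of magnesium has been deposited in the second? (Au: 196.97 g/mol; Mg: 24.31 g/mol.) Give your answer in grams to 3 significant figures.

n(Au) = 2.16 / 196.97 = 0.01097 mol
Au³⁺ + 3e⁻ → Au, so n(e⁻) = 3 × 0.01097 = 0.03291 mol
Same current for the same time ⇒ same n(e⁻) = 0.03291 mol in both cells.
Mg²⁺ + 2e⁻ → Mg, so n(Mg) = 0.03291 / 2 = 0.01646 mol
m(Mg) = 0.01646 × 24.31 = 0.400 g

0.400 g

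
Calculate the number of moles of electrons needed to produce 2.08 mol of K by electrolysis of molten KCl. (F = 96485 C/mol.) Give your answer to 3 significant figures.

2.08 mol

K⁺ + e⁻ → K, so n(e⁻) = 1 × 2.08 = 2.080 mol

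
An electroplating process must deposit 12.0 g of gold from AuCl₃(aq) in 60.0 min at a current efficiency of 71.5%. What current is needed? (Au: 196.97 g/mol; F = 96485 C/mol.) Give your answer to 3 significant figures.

6.85 A

n(Au) = 12.0 / 196.97 = 0.06092 mol
Au³⁺ + 3e⁻ → Au, so n(e⁻) = 3 × 0.06092 = 0.1828 mol
Q = 0.1828 × 96485 / 0.715 = 24670 C
I = Q / t = 24670 / 3600 s = 6.85 A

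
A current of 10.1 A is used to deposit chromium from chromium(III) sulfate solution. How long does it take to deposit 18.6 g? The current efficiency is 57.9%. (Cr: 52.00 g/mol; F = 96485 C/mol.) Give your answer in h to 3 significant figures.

n(Cr) = 18.6 / 52.00 = 0.3577 mol
Cr³⁺ + 3e⁻ → Cr, so n(e⁻) = 3 × 0.3577 = 1.073 mol
Q = 1.073 × 96485 / 0.579 = 1.788×10^5 C
t = Q / I = 1.788×10^5 / 10.1 = 17700 s = 4.92 h

4.92 h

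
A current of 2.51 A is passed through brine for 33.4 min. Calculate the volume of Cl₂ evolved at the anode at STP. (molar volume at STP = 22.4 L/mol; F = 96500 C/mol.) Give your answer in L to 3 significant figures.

0.584 L

Charge passed = 2.51 × 2004 = 5030 C
n(e⁻) = 5030 / 96500 = 0.05212 mol
2Cl⁻ → Cl₂ + 2e⁻, so n(Cl₂) = 0.05212 / 2 = 0.02606 mol
V = 0.02606 × 22.4 = 0.5837 L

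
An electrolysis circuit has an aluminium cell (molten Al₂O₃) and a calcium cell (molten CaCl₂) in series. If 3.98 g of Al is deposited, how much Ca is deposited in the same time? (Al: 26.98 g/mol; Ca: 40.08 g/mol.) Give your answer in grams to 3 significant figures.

n(Al) = 3.98 / 26.98 = 0.1475 mol
Al³⁺ + 3e⁻ → Al, so n(e⁻) = 3 × 0.1475 = 0.4425 mol
In series, the same 0.4425 mol of electrons flows through the second cell.
Ca²⁺ + 2e⁻ → Ca, so n(Ca) = 0.4425 / 2 = 0.2213 mol
m(Ca) = 0.2213 × 40.08 = 8.87 g

8.87 g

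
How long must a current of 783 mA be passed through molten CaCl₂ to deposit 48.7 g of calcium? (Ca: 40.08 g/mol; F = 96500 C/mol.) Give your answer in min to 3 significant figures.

4990 min

n(Ca) = 48.7 / 40.08 = 1.215 mol
Ca²⁺ + 2e⁻ → Ca, so n(e⁻) = 2 × 1.215 = 2.430 mol
Q = 2.430 × 96500 = 2.345×10^5 C
t = Q / I = 2.345×10^5 / 0.783 = 2.995×10^5 s = 4990 min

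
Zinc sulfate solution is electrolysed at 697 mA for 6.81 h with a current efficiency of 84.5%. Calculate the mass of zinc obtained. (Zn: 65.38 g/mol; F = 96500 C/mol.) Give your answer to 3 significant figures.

Q = 0.697 × 24516 = 17090 C
n(e⁻) = 17090 / 96500 = 0.1771 mol
Zn²⁺ + 2e⁻ → Zn, so theoretical m(Zn) = 0.08855 × 65.38 = 5.789 g
Actual mass = 84.5% × 5.789 = 4.89 g

4.89 g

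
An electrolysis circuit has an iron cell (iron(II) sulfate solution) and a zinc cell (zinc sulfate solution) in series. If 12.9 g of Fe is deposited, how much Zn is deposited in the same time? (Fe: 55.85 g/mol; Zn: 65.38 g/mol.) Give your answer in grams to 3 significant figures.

15.1 g

n(Fe) = 12.9 / 55.85 = 0.2310 mol
Fe²⁺ + 2e⁻ → Fe, so n(e⁻) = 2 × 0.2310 = 0.4620 mol
Same current for the same time ⇒ same n(e⁻) = 0.4620 mol in both cells.
Zn²⁺ + 2e⁻ → Zn, so n(Zn) = 0.4620 / 2 = 0.2310 mol
m(Zn) = 0.2310 × 65.38 = 15.1 g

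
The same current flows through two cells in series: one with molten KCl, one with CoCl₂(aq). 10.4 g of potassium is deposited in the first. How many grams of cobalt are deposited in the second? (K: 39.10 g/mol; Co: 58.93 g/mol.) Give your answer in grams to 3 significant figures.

n(K) = 10.4 / 39.10 = 0.2660 mol
K⁺ + e⁻ → K, so n(e⁻) = 0.2660 mol
Same current for the same time ⇒ same n(e⁻) = 0.2660 mol in both cells.
Co²⁺ + 2e⁻ → Co, so n(Co) = 0.2660 / 2 = 0.1330 mol
m(Co) = 0.1330 × 58.93 = 7.84 g

7.84 g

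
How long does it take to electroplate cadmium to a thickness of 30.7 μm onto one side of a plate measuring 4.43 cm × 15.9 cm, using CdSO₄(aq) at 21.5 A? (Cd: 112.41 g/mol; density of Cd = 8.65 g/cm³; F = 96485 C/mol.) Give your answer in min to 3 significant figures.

2.49 min

Plated area = 4.43 × 15.9 = 70.44 cm²
Volume = 70.44 × 30.7×10⁻⁴ cm = 0.2163 cm³
m(Cd) = 0.2163 × 8.65 = 1.871 g
n(Cd) = 1.871 / 112.41 = 0.01664 mol; n(e⁻) = 2 × 0.01664 = 0.03328 mol
Q = 0.03328 × 96485 = 3211 C
t = 3211 / 21.5 = 149.3 s = 2.49 min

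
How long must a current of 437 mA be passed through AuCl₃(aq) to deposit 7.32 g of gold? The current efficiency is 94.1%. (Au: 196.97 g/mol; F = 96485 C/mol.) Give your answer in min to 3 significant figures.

n(Au) = 7.32 / 196.97 = 0.03716 mol
Au³⁺ + 3e⁻ → Au, so n(e⁻) = 3 × 0.03716 = 0.1115 mol
Q = 0.1115 × 96485 / 0.941 = 11430 C
t = Q / I = 11430 / 0.437 = 26160 s = 436 min

436 min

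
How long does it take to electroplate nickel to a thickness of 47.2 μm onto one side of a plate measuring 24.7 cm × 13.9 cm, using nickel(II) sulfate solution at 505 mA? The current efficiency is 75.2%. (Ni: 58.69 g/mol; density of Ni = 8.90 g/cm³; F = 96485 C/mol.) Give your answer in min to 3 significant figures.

2080 min

Plated area = 24.7 × 13.9 = 343.3 cm²
Volume = 343.3 × 47.2×10⁻⁴ cm = 1.620 cm³
m(Ni) = 1.620 × 8.90 = 14.42 g
n(Ni) = 14.42 / 58.69 = 0.2457 mol; n(e⁻) = 2 × 0.2457 = 0.4914 mol
Q = 0.4914 × 96485 / 0.752 = 63050 C
t = 63050 / 0.505 = 1.249×10^5 s = 2080 min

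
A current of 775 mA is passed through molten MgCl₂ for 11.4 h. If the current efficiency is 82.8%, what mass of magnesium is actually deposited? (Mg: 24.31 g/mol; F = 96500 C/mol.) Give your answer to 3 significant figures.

Q = 0.775 × 41040 = 31810 C
n(e⁻) = 31810 / 96500 = 0.3296 mol
Mg²⁺ + 2e⁻ → Mg, so theoretical m(Mg) = 0.1648 × 24.31 = 4.006 g
Actual mass = 82.8% × 4.006 = 3.32 g

3.32 g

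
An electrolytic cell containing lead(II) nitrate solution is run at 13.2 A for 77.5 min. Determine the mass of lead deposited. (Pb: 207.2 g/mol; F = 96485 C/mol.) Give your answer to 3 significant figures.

Q = It = 13.2 × 4650 = 61380 C
n(e⁻) = Q/F = 61380/96485 = 0.6362 mol
Pb²⁺ + 2e⁻ → Pb, so n(Pb) = 0.6362 / 2 = 0.3181 mol
m = 0.3181 × 207.2 = 65.9 g

65.9 g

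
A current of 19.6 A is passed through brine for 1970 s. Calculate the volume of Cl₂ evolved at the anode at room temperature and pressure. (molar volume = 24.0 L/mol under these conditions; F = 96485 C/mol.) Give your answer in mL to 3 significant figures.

Charge passed = 19.6 × 1970 = 38610 C
Moles of electrons = 38610 / 96485 = 0.4002 mol
2Cl⁻ → Cl₂ + 2e⁻, so n(Cl₂) = 0.4002 / 2 = 0.2001 mol
V = 0.2001 × 24.0 = 4.802 L
= 4800 mL

4800 mL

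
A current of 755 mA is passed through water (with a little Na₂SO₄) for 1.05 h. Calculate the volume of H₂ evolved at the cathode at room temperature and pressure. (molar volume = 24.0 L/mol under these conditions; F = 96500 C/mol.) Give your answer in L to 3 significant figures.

Q = 0.755 A × 3780 s = 2854 C
n(e⁻) = Q/F = 2854/96500 = 0.02958 mol
2H⁺ + 2e⁻ → H₂, so n(H₂) = 0.02958 / 2 = 0.01479 mol
V = 0.01479 × 24.0 = 0.3550 L

0.355 L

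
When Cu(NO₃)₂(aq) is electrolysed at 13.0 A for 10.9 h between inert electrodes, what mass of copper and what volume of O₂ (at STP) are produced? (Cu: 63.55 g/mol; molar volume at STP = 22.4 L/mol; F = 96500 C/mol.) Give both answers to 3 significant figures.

Q = 13.0 × 39240 = 5.101×10^5 C; n(e⁻) = 5.101×10^5 / 96500 = 5.286 mol
Cathode: Cu²⁺ + 2e⁻ → Cu → n(Cu) = 5.286/2 = 2.643 mol → 168 g
Anode: 2H₂O → O₂ + 4H⁺ + 4e⁻ → n(O₂) = 5.286/4 = 1.322 mol → 29.6 L

168 g Cu; 29.6 L O₂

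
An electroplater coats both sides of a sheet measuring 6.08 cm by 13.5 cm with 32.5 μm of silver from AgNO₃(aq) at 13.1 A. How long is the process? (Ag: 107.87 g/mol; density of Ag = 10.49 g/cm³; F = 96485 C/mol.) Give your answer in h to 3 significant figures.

0.106 h

Plated area = 2 × 6.08 × 13.5 = 164.2 cm²
Volume = 164.2 × 32.5×10⁻⁴ cm = 0.5337 cm³
m(Ag) = 0.5337 × 10.49 = 5.599 g
n(Ag) = 5.599 / 107.87 = 0.05191 mol; n(e⁻) = 0.05191 mol
Q = 0.05191 × 96485 = 5009 C
t = 5009 / 13.1 = 382.4 s = 0.106 h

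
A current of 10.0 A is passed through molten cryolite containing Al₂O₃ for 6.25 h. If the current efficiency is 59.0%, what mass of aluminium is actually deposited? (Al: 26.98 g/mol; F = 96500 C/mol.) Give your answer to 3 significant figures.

Q = 10.0 × 22500 = 2.250×10^5 C
n(e⁻) = 2.250×10^5 / 96500 = 2.332 mol
Al³⁺ + 3e⁻ → Al, so theoretical m(Al) = 0.7773 × 26.98 = 20.97 g
Actual mass = 59.0% × 20.97 = 12.4 g

12.4 g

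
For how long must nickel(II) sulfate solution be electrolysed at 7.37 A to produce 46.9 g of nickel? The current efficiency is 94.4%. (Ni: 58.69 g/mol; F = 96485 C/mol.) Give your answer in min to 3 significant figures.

n(Ni) = 46.9 / 58.69 = 0.7991 mol
Ni²⁺ + 2e⁻ → Ni, so n(e⁻) = 2 × 0.7991 = 1.598 mol
Q = 1.598 × 96485 / 0.944 = 1.633×10^5 C
t = Q / I = 1.633×10^5 / 7.37 = 22160 s = 369 min

369 min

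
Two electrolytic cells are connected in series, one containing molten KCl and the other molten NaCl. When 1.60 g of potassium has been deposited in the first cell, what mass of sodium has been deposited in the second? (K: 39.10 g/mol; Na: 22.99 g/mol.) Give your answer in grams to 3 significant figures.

n(K) = 1.60 / 39.10 = 0.04092 mol
K⁺ + e⁻ → K, so n(e⁻) = 0.04092 mol
In series, the same 0.04092 mol of electrons flows through the second cell.
Na⁺ + e⁻ → Na, so n(Na) = 0.04092 mol
m(Na) = 0.04092 × 22.99 = 0.941 g

0.941 g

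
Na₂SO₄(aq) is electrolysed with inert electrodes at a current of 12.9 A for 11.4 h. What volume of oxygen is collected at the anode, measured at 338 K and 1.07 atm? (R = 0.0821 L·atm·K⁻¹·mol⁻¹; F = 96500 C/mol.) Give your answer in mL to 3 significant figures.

Q = 12.9 A × 41040 s = 5.294×10^5 C
n(e⁻) = Q/F = 5.294×10^5/96500 = 5.486 mol
2H₂O → O₂ + 4H⁺ + 4e⁻, so n(O₂) = 5.486 / 4 = 1.372 mol
V = nRT/P = 1.372 × 0.0821 × 338 / 1.07 = 35.58 L
= 35600 mL

35600 mL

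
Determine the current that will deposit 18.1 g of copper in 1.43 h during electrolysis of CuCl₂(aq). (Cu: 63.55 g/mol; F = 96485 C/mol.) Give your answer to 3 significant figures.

10.7 A

n(Cu) = 18.1 / 63.55 = 0.2848 mol
Cu²⁺ + 2e⁻ → Cu, so n(e⁻) = 2 × 0.2848 = 0.5696 mol
Q = 0.5696 × 96485 = 54960 C
I = Q / t = 54960 / 5148 s = 10.7 A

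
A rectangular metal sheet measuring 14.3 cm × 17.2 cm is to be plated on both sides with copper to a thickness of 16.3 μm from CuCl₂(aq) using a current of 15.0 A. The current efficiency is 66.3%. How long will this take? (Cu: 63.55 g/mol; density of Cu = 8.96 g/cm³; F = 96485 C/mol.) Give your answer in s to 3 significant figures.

Plated area = 2 × 14.3 × 17.2 = 491.9 cm²
Volume = 491.9 × 16.3×10⁻⁴ cm = 0.8018 cm³
m(Cu) = 0.8018 × 8.96 = 7.184 g
n(Cu) = 7.184 / 63.55 = 0.1130 mol; n(e⁻) = 2 × 0.1130 = 0.2260 mol
Q = 0.2260 × 96485 / 0.663 = 32890 C
t = 32890 / 15.0 = 2193 s

2190 s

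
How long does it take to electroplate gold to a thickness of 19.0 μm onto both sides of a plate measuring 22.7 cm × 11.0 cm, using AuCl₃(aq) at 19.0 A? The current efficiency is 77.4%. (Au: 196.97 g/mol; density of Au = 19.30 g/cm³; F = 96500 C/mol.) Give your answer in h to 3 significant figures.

Plated area = 2 × 22.7 × 11.0 = 499.4 cm²
Volume = 499.4 × 19.0×10⁻⁴ cm = 0.9489 cm³
m(Au) = 0.9489 × 19.30 = 18.31 g
n(Au) = 18.31 / 196.97 = 0.09296 mol; n(e⁻) = 3 × 0.09296 = 0.2789 mol
Q = 0.2789 × 96500 / 0.774 = 34770 C
t = 34770 / 19.0 = 1830 s = 0.508 h

0.508 h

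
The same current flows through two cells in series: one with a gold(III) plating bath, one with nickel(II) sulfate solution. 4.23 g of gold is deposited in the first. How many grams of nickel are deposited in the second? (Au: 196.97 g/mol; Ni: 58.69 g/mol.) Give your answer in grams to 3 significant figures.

1.89 g

n(Au) = 4.23 / 196.97 = 0.02148 mol
Au³⁺ + 3e⁻ → Au, so n(e⁻) = 3 × 0.02148 = 0.06444 mol
The cells are in series, so the same charge (and hence the same n(e⁻) = 0.06444 mol) passes through both.
Ni²⁺ + 2e⁻ → Ni, so n(Ni) = 0.06444 / 2 = 0.03222 mol
m(Ni) = 0.03222 × 58.69 = 1.89 g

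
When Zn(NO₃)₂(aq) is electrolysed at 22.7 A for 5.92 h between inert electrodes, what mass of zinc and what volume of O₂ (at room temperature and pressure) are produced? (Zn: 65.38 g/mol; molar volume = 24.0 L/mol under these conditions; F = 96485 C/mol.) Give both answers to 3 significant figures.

Q = 22.7 × 21312 = 4.838×10^5 C; n(e⁻) = 4.838×10^5 / 96485 = 5.014 mol
Cathode: Zn²⁺ + 2e⁻ → Zn → n(Zn) = 5.014/2 = 2.507 mol → 164 g
Anode: 2H₂O → O₂ + 4H⁺ + 4e⁻ → n(O₂) = 5.014/4 = 1.254 mol → 30.1 L

164 g Zn; 30.1 L O₂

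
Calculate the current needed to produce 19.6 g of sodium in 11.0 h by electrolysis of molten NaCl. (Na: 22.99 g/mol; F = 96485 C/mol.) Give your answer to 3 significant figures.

n(Na) = 19.6 / 22.99 = 0.8525 mol
Na⁺ + e⁻ → Na, so n(e⁻) = 0.8525 mol
Q = 0.8525 × 96485 = 82250 C
I = Q / t = 82250 / 39600 s = 2.08 A

2.08 A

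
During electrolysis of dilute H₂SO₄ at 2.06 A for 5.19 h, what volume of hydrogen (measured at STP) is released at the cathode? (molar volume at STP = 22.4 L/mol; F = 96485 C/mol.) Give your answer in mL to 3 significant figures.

4470 mL

Q = 2.06 A × 18684 s = 38490 C
Moles of electrons = 38490 / 96485 = 0.3989 mol
2H⁺ + 2e⁻ → H₂, so n(H₂) = 0.3989 / 2 = 0.1995 mol
V = 0.1995 × 22.4 = 4.469 L
= 4470 mL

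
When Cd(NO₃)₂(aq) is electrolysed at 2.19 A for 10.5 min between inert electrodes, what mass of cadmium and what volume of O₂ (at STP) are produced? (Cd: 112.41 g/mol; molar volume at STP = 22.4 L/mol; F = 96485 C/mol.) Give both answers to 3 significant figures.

Q = 2.19 × 630 = 1380 C; n(e⁻) = 1380 / 96485 = 0.01430 mol
Cathode: Cd²⁺ + 2e⁻ → Cd → n(Cd) = 0.01430/2 = 0.007150 mol → 0.804 g
Anode: 2H₂O → O₂ + 4H⁺ + 4e⁻ → n(O₂) = 0.01430/4 = 0.003575 mol → 0.0801 L

0.804 g Cd; 0.0801 L O₂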